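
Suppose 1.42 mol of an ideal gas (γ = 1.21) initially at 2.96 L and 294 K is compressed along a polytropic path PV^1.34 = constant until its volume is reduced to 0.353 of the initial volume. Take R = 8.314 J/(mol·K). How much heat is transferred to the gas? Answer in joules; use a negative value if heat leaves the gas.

2680 J

P₁ = nRT₁/V₁ = 1.42×8.314×294/2.96 = 1170 kPa.
Polytropic n=1.34: T₂ = T₁(V₁/V₂)^(n−1) = 294×(2.83)^0.34 = 419 K; P₂ = P₁(V₁/V₂)^n = 4730 kPa.
W = (P₁V₁−P₂V₂)/(n−1) = (1170×2.96−4730×1.04)/0.34 = -4340 J.
ΔU = nCvΔT = 1.42×39.6×(419−294) = 7020 J.
Q = ΔU + W = 2680 J.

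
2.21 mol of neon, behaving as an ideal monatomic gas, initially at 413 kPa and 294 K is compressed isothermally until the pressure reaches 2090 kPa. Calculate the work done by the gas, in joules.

-8760 J

V₁ = nRT₁/P₁ = 2.21×8.314×294/413 = 13.1 L.
Isothermal: T stays 294 K; PV = const ⇒ V₂ = 2.58 L, P₂ = 2090 kPa.
W = nRT ln(V₂/V₁) = 2.21×8.314×294×ln(0.198) = -8760 J.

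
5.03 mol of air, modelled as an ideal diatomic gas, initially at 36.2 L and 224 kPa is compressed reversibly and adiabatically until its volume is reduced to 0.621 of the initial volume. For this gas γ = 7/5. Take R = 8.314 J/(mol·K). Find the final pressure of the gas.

436 kPa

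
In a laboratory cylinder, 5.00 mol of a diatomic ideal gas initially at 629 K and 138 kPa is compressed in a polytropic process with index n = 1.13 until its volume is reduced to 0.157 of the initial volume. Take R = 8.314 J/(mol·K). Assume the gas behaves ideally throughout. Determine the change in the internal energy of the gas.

V₁ = nRT₁/P₁ = 5.00×8.314×629/138 = 189 L.
Polytropic n=1.13: T₂ = T₁(V₁/V₂)^(n−1) = 629×(6.37)^0.13 = 800 K; P₂ = P₁(V₁/V₂)^n = 1120 kPa.
For an ideal gas ΔU = nCvΔT with Cv = (5/2)R = 20.8 J/(mol·K).
ΔU = 5.00×20.8×(800−629) = 17800 J.

17800 J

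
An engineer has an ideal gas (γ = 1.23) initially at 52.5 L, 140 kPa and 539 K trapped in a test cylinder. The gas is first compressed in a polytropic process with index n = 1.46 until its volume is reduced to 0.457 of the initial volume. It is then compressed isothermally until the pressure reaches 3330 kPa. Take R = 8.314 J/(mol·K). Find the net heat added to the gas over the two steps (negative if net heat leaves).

-14400 J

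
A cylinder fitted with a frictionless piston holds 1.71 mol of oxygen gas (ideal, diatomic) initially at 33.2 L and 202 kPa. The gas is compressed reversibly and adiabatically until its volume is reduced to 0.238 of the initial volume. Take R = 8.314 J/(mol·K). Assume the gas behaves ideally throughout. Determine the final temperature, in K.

838 K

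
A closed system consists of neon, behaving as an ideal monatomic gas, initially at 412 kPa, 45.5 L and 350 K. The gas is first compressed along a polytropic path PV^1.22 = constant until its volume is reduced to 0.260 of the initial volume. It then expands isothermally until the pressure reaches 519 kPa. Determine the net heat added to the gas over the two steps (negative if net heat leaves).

15900 J

n = P₁V₁/(RT₁) = 412×45.5/(8.314×350) = 6.44 mol.
Step 1 — Polytropic n=1.22: T₂ = T₁(V₁/V₂)^(n−1) = 350×(3.85)^0.22 = 471 K; P₂ = P₁(V₁/V₂)^n = 2130 kPa.
W = (P₁V₁−P₂V₂)/(n−1) = (412×45.5−2130×11.8)/0.22 = -29400 J.
ΔU = nCvΔT = 6.44×12.5×(471−350) = 9700 J.
Q = ΔU + W = -19700 J.
State after step 1: P = 2130 kPa, V = 11.8 L, T = 471 K.
Step 2 — Isothermal: T stays 471 K; PV = const ⇒ V₂ = 48.6 L, P₂ = 519 kPa.
ΔU = 0 (ideal gas, T constant).
W = nRT ln(V₂/V₁) = 6.44×8.314×471×ln(4.11) = 35600 J.
Q = ΔU + W = 35600 J.
Net over both steps: W = 6220 J, Q = 15900 J, ΔU = 9700 J.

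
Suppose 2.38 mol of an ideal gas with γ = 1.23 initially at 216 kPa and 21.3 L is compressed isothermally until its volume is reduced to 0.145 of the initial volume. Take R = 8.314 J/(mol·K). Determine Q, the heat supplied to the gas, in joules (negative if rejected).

-8880 J

T₁ = P₁V₁/(nR) = 216×21.3/(2.38×8.314) = 233 K.
Isothermal: T stays 233 K; PV = const ⇒ V₂ = 3.09 L, P₂ = 1490 kPa.
ΔU = 0 (ideal gas, T constant).
W = nRT ln(V₂/V₁) = 2.38×8.314×233×ln(0.145) = -8880 J.
Q = ΔU + W = -8880 J.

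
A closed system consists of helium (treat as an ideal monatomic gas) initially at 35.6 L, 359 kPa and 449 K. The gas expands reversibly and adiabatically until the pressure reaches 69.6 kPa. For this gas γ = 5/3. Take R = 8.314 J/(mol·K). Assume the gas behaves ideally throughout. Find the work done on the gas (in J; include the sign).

n = P₁V₁/(RT₁) = 359×35.6/(8.314×449) = 3.42 mol.
Adiabatic: T₂/T₁ = (P₂/P₁)^((γ−1)/γ) ⇒ T₂ = 449×(0.194)^0.400 = 233 K; V₂ = 95.3 L.
ΔU = nCvΔT = 3.42×12.5×(233−449) = -9220 J.
Q = 0 for an adiabatic process, so W = −ΔU = 9220 J.
Work done on the gas = −W_by = -9220 J.

-9220 J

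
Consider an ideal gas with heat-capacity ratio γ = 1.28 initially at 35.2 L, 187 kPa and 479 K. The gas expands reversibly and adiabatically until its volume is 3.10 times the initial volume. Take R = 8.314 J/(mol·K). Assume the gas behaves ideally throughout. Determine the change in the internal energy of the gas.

-6380 J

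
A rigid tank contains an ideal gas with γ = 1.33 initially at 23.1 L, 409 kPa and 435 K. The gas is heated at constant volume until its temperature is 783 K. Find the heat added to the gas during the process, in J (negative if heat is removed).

22900 J

n = P₁V₁/(RT₁) = 409×23.1/(8.314×435) = 2.61 mol.
Isochoric: V stays 23.1 L; P/T = const ⇒ T₂ = 783 K, P₂ = 736 kPa.
W = 0 (no volume change).
ΔU = nCvΔT = 2.61×25.2×(783−435) = 22900 J.
Q = ΔU = 22900 J.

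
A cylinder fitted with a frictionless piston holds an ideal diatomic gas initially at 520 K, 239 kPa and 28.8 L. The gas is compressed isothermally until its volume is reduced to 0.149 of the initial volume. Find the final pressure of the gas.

1600 kPa

Isothermal: T stays 520 K; PV = const ⇒ V₂ = 4.29 L, P₂ = 1600 kPa.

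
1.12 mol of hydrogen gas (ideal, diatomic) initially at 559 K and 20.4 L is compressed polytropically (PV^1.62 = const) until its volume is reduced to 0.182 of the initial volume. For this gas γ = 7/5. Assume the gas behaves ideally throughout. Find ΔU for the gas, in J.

24400 J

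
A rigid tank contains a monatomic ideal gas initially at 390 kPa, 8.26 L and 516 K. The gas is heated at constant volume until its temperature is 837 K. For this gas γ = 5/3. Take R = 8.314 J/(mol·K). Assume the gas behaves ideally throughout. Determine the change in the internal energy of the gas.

3010 J

n = P₁V₁/(RT₁) = 390×8.26/(8.314×516) = 0.751 mol.
Isochoric: V stays 8.26 L; P/T = const ⇒ T₂ = 837 K, P₂ = 633 kPa.
For an ideal gas ΔU = nCvΔT with Cv = (3/2)R = 12.5 J/(mol·K).
ΔU = 0.751×12.5×(837−516) = 3010 J.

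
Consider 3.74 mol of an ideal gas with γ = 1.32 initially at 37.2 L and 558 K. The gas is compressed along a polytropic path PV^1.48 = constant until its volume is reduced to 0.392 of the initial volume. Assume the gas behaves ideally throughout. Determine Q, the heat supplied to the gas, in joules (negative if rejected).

P₁ = nRT₁/V₁ = 3.74×8.314×558/37.2 = 466 kPa.
Polytropic n=1.48: T₂ = T₁(V₁/V₂)^(n−1) = 558×(2.55)^0.48 = 875 K; P₂ = P₁(V₁/V₂)^n = 1870 kPa.
W = (P₁V₁−P₂V₂)/(n−1) = (466×37.2−1870×14.6)/0.48 = -20500 J.
ΔU = nCvΔT = 3.74×26.0×(875−558) = 30800 J.
Q = ΔU + W = 10300 J.

10300 J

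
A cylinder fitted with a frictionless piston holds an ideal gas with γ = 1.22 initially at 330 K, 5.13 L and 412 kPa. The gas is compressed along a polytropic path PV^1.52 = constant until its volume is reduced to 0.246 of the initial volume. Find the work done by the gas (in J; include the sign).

-4360 J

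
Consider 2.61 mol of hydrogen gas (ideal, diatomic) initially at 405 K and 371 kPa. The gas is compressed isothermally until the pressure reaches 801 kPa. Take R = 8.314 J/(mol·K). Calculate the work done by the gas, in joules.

-6760 J

V₁ = nRT₁/P₁ = 2.61×8.314×405/371 = 23.7 L.
Isothermal: T stays 405 K; PV = const ⇒ V₂ = 11.0 L, P₂ = 801 kPa.
W = nRT ln(V₂/V₁) = 2.61×8.314×405×ln(0.463) = -6760 J.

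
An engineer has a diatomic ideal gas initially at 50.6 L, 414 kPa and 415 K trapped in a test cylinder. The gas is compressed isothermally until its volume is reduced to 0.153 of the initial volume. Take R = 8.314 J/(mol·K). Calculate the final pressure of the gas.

Isothermal: T stays 415 K; PV = const ⇒ V₂ = 7.74 L, P₂ = 2710 kPa.

2710 kPa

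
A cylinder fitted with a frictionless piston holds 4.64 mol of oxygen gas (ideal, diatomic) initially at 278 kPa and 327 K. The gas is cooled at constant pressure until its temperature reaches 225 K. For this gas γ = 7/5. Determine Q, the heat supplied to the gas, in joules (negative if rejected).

V₁ = nRT₁/P₁ = 4.64×8.314×327/278 = 45.4 L.
Isobaric: P stays 278 kPa; V/T = const ⇒ T₂ = 225 K, V₂ = 31.2 L.
W = PΔV = 278×(31.2−45.4) kPa·L = -3930 J.
ΔU = nCvΔT = 4.64×20.8×(225−327) = -9840 J.
Q = ΔU + W = nCpΔT = -13800 J.

-13800 J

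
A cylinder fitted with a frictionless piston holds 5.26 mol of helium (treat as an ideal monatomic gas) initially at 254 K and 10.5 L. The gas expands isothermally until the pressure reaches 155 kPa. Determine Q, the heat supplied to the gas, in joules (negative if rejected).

P₁ = nRT₁/V₁ = 5.26×8.314×254/10.5 = 1060 kPa.
Isothermal: T stays 254 K; PV = const ⇒ V₂ = 71.7 L, P₂ = 155 kPa.
ΔU = 0 (ideal gas, T constant).
W = nRT ln(V₂/V₁) = 5.26×8.314×254×ln(6.83) = 21300 J.
Q = ΔU + W = 21300 J.

21300 J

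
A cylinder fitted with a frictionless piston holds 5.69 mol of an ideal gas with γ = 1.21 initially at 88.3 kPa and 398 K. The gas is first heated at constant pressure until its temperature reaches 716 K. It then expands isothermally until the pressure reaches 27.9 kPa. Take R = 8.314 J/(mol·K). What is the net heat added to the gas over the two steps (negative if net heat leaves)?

V₁ = nRT₁/P₁ = 5.69×8.314×398/88.3 = 213 L.
Step 1 — Isobaric: P stays 88.3 kPa; V/T = const ⇒ T₂ = 716 K, V₂ = 384 L.
W = PΔV = 88.3×(384−213) kPa·L = 15000 J.
ΔU = nCvΔT = 5.69×39.6×(716−398) = 71600 J.
Q = ΔU + W = nCpΔT = 86700 J.
State after step 1: P = 88.3 kPa, V = 384 L, T = 716 K.
Step 2 — Isothermal: T stays 716 K; PV = const ⇒ V₂ = 1210 L, P₂ = 27.9 kPa.
ΔU = 0 (ideal gas, T constant).
W = nRT ln(V₂/V₁) = 5.69×8.314×716×ln(3.16) = 39000 J.
Q = ΔU + W = 39000 J.
Net over both steps: W = 54100 J, Q = 126000 J, ΔU = 71600 J.

126000 J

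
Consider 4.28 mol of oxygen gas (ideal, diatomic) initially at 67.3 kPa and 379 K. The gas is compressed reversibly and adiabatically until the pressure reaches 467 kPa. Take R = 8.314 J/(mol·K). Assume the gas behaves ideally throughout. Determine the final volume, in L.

50.2 L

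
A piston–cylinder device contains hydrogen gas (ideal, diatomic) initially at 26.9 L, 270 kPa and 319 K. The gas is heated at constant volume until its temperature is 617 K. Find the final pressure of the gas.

Isochoric: V stays 26.9 L; P/T = const ⇒ T₂ = 617 K, P₂ = 522 kPa.

522 kPa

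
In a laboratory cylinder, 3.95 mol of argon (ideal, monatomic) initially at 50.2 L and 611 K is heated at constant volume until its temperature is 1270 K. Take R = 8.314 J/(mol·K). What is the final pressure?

P₁ = nRT₁/V₁ = 3.95×8.314×611/50.2 = 400 kPa.
Isochoric: V stays 50.2 L; P/T = const ⇒ T₂ = 1270 K, P₂ = 831 kPa.

831 kPa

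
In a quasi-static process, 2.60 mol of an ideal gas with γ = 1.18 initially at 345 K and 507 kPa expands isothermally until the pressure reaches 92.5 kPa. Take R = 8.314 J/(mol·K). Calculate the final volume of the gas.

V₁ = nRT₁/P₁ = 2.60×8.314×345/507 = 14.7 L.
Isothermal: T stays 345 K; PV = const ⇒ V₂ = 80.6 L, P₂ = 92.5 kPa.

80.6 L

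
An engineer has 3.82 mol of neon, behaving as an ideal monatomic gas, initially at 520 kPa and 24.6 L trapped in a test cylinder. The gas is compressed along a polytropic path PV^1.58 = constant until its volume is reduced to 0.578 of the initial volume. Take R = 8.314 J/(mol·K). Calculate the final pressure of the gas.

1240 kPa

T₁ = P₁V₁/(nR) = 520×24.6/(3.82×8.314) = 403 K.
Polytropic n=1.58: T₂ = T₁(V₁/V₂)^(n−1) = 403×(1.73)^0.58 = 554 K; P₂ = P₁(V₁/V₂)^n = 1240 kPa.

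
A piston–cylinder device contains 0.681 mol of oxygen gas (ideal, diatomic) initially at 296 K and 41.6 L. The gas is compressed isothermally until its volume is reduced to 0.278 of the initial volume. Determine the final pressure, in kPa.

145 kPa

P₁ = nRT₁/V₁ = 0.681×8.314×296/41.6 = 40.3 kPa.
Isothermal: T stays 296 K; PV = const ⇒ V₂ = 11.6 L, P₂ = 145 kPa.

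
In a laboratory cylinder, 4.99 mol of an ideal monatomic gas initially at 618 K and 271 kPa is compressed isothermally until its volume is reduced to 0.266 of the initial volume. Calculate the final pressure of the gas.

1020 kPa

V₁ = nRT₁/P₁ = 4.99×8.314×618/271 = 94.6 L.
Isothermal: T stays 618 K; PV = const ⇒ V₂ = 25.2 L, P₂ = 1020 kPa.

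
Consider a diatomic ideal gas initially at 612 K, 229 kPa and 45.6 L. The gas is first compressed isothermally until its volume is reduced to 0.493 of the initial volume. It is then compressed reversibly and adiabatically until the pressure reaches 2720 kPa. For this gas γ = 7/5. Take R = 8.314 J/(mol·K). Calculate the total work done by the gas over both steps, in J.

-24500 J

n = P₁V₁/(RT₁) = 229×45.6/(8.314×612) = 2.05 mol.
Step 1 — Isothermal: T stays 612 K; PV = const ⇒ V₂ = 22.5 L, P₂ = 465 kPa.
ΔU = 0 (ideal gas, T constant).
W = nRT ln(V₂/V₁) = 2.05×8.314×612×ln(0.493) = -7390 J.
Q = ΔU + W = -7390 J.
State after step 1: P = 465 kPa, V = 22.5 L, T = 612 K.
Step 2 — Adiabatic: T₂/T₁ = (P₂/P₁)^((γ−1)/γ) ⇒ T₂ = 612×(5.86)^0.286 = 1010 K; V₂ = 6.36 L.
ΔU = nCvΔT = 2.05×20.8×(1010−612) = 17200 J.
Q = 0 for an adiabatic process, so W = −ΔU = -17200 J.
Net over both steps: W = -24500 J, Q = -7390 J, ΔU = 17200 J.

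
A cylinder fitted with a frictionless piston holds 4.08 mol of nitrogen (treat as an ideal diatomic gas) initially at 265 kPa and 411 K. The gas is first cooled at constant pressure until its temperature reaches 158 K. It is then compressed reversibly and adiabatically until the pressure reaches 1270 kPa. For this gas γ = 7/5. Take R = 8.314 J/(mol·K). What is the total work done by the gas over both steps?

V₁ = nRT₁/P₁ = 4.08×8.314×411/265 = 52.6 L.
Step 1 — Isobaric: P stays 265 kPa; V/T = const ⇒ T₂ = 158 K, V₂ = 20.2 L.
W = PΔV = 265×(20.2−52.6) kPa·L = -8580 J.
ΔU = nCvΔT = 4.08×20.8×(158−411) = -21500 J.
Q = ΔU + W = nCpΔT = -30000 J.
State after step 1: P = 265 kPa, V = 20.2 L, T = 158 K.
Step 2 — Adiabatic: T₂/T₁ = (P₂/P₁)^((γ−1)/γ) ⇒ T₂ = 158×(4.79)^0.286 = 247 K; V₂ = 6.60 L.
ΔU = nCvΔT = 4.08×20.8×(247−158) = 7570 J.
Q = 0 for an adiabatic process, so W = −ΔU = -7570 J.
Net over both steps: W = -16100 J, Q = -30000 J, ΔU = -13900 J.

-16100 J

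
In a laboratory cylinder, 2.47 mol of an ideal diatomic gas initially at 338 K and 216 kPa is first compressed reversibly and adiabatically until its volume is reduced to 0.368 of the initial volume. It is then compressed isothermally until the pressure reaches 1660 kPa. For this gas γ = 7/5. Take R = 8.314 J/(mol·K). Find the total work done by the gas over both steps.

-15200 J

V₁ = nRT₁/P₁ = 2.47×8.314×338/216 = 32.1 L.
Step 1 — Adiabatic: TV^(γ−1) = const ⇒ T₂ = 338×(2.72)^0.400 = 504 K; PV^γ = const ⇒ P₂ = 876 kPa.
ΔU = nCvΔT = 2.47×20.8×(504−338) = 8530 J.
Q = 0 for an adiabatic process, so W = −ΔU = -8530 J.
State after step 1: P = 876 kPa, V = 11.8 L, T = 504 K.
Step 2 — Isothermal: T stays 504 K; PV = const ⇒ V₂ = 6.24 L, P₂ = 1660 kPa.
ΔU = 0 (ideal gas, T constant).
W = nRT ln(V₂/V₁) = 2.47×8.314×504×ln(0.527) = -6620 J.
Q = ΔU + W = -6620 J.
Net over both steps: W = -15200 J, Q = -6620 J, ΔU = 8530 J.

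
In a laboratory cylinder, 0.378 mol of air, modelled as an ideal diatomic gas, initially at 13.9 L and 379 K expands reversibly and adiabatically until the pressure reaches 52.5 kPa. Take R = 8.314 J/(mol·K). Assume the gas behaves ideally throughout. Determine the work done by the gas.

P₁ = nRT₁/V₁ = 0.378×8.314×379/13.9 = 85.7 kPa.
Adiabatic: T₂/T₁ = (P₂/P₁)^((γ−1)/γ) ⇒ T₂ = 379×(0.613)^0.286 = 329 K; V₂ = 19.7 L.
ΔU = nCvΔT = 0.378×20.8×(329−379) = -389 J.
Q = 0 for an adiabatic process, so W = −ΔU = 389 J.

389 J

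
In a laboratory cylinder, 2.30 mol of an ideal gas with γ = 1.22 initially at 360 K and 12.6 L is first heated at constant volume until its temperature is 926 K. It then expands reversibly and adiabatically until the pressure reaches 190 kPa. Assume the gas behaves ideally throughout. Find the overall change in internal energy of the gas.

24800 J

P₁ = nRT₁/V₁ = 2.30×8.314×360/12.6 = 546 kPa.
Step 1 — Isochoric: V stays 12.6 L; P/T = const ⇒ T₂ = 926 K, P₂ = 1410 kPa.
W = 0 (no volume change).
ΔU = nCvΔT = 2.30×37.8×(926−360) = 49200 J.
Q = ΔU = 49200 J.
State after step 1: P = 1410 kPa, V = 12.6 L, T = 926 K.
Step 2 — Adiabatic: T₂/T₁ = (P₂/P₁)^((γ−1)/γ) ⇒ T₂ = 926×(0.135)^0.180 = 646 K; V₂ = 65.0 L.
ΔU = nCvΔT = 2.30×37.8×(646−926) = -24400 J.
Q = 0 for an adiabatic process, so W = −ΔU = 24400 J.
Net over both steps: W = 24400 J, Q = 49200 J, ΔU = 24800 J.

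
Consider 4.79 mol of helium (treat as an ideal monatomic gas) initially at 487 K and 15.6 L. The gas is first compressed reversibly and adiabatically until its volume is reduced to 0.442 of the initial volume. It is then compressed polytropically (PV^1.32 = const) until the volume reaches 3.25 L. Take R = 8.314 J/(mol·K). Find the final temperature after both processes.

1070 K

P₁ = nRT₁/V₁ = 4.79×8.314×487/15.6 = 1240 kPa.
Step 1 — Adiabatic: TV^(γ−1) = const ⇒ T₂ = 487×(2.26)^0.667 = 839 K; PV^γ = const ⇒ P₂ = 4850 kPa.
ΔU = nCvΔT = 4.79×12.5×(839−487) = 21000 J.
Q = 0 for an adiabatic process, so W = −ΔU = -21000 J.
State after step 1: P = 4850 kPa, V = 6.90 L, T = 839 K.
Step 2 — Polytropic n=1.32: T₂ = T₁(V₁/V₂)^(n−1) = 839×(2.12)^0.32 = 1070 K; P₂ = P₁(V₁/V₂)^n = 13100 kPa.
W = (P₁V₁−P₂V₂)/(n−1) = (4850×6.90−13100×3.25)/0.32 = -28400 J.
ΔU = nCvΔT = 4.79×12.5×(1070−839) = 13600 J.
Q = ΔU + W = -14800 J.
Net over both steps: W = -49500 J, Q = -14800 J, ΔU = 34700 J.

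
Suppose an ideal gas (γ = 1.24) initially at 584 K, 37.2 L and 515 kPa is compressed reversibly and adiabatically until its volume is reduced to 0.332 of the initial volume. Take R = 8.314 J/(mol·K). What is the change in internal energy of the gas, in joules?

n = P₁V₁/(RT₁) = 515×37.2/(8.314×584) = 3.95 mol.
Adiabatic: TV^(γ−1) = const ⇒ T₂ = 584×(3.01)^0.240 = 761 K; PV^γ = const ⇒ P₂ = 2020 kPa.
For an ideal gas ΔU = nCvΔT with Cv = R/(γ−1) = 34.6 J/(mol·K).
ΔU = 3.95×34.6×(761−584) = 24200 J.

24200 J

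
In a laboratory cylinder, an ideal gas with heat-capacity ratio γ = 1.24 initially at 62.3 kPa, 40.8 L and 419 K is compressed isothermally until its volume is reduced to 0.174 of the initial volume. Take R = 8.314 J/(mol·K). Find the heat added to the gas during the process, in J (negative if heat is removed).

-4440 J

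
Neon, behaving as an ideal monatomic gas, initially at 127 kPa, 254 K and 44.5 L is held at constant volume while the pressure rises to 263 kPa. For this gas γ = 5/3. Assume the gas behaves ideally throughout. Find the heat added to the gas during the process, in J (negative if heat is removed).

n = P₁V₁/(RT₁) = 127×44.5/(8.314×254) = 2.68 mol.
Isochoric: V stays 44.5 L; P/T = const ⇒ T₂ = 526 K, P₂ = 263 kPa.
W = 0 (no volume change).
ΔU = nCvΔT = 2.68×12.5×(526−254) = 9080 J.
Q = ΔU = 9080 J.

9080 J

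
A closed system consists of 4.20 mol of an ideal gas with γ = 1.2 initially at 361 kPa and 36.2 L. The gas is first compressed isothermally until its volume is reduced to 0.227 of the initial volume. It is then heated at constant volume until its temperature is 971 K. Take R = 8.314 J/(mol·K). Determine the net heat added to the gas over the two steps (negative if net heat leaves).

84800 J

T₁ = P₁V₁/(nR) = 361×36.2/(4.20×8.314) = 374 K.
Step 1 — Isothermal: T stays 374 K; PV = const ⇒ V₂ = 8.22 L, P₂ = 1590 kPa.
ΔU = 0 (ideal gas, T constant).
W = nRT ln(V₂/V₁) = 4.20×8.314×374×ln(0.227) = -19400 J.
Q = ΔU + W = -19400 J.
State after step 1: P = 1590 kPa, V = 8.22 L, T = 374 K.
Step 2 — Isochoric: V stays 8.22 L; P/T = const ⇒ T₂ = 971 K, P₂ = 4130 kPa.
W = 0 (no volume change).
ΔU = nCvΔT = 4.20×41.6×(971−374) = 104000 J.
Q = ΔU = 104000 J.
Net over both steps: W = -19400 J, Q = 84800 J, ΔU = 104000 J.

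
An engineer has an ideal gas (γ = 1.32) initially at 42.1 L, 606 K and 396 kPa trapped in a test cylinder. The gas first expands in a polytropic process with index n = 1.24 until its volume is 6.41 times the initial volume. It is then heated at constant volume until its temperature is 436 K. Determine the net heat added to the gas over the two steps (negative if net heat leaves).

10400 J

n = P₁V₁/(RT₁) = 396×42.1/(8.314×606) = 3.31 mol.
Step 1 — Polytropic n=1.24: T₂ = T₁(V₁/V₂)^(n−1) = 606×(0.156)^0.24 = 388 K; P₂ = P₁(V₁/V₂)^n = 39.6 kPa.
W = (P₁V₁−P₂V₂)/(n−1) = (396×42.1−39.6×270)/0.24 = 25000 J.
ΔU = nCvΔT = 3.31×26.0×(388−606) = -18700 J.
Q = ΔU + W = 6250 J.
State after step 1: P = 39.6 kPa, V = 270 L, T = 388 K.
Step 2 — Isochoric: V stays 270 L; P/T = const ⇒ T₂ = 436 K, P₂ = 44.4 kPa.
W = 0 (no volume change).
ΔU = nCvΔT = 3.31×26.0×(436−388) = 4130 J.
Q = ΔU = 4130 J.
Net over both steps: W = 25000 J, Q = 10400 J, ΔU = -14600 J.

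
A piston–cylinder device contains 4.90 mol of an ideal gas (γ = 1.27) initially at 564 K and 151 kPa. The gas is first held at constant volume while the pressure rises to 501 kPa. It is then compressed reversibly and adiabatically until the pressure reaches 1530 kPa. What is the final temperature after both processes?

2370 K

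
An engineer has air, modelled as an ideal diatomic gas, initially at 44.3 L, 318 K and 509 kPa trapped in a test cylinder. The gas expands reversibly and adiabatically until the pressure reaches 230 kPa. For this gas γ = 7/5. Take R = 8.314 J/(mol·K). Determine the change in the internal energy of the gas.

-11400 J

n = P₁V₁/(RT₁) = 509×44.3/(8.314×318) = 8.53 mol.
Adiabatic: T₂/T₁ = (P₂/P₁)^((γ−1)/γ) ⇒ T₂ = 318×(0.452)^0.286 = 253 K; V₂ = 78.1 L.
For an ideal gas ΔU = nCvΔT with Cv = (5/2)R = 20.8 J/(mol·K).
ΔU = 8.53×20.8×(253−318) = -11400 J.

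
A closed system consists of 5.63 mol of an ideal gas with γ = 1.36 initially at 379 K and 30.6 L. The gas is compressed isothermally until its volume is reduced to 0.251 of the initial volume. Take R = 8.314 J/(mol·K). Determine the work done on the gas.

24500 J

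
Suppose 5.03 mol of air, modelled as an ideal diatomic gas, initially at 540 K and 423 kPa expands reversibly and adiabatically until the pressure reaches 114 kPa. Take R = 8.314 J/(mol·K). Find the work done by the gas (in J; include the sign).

V₁ = nRT₁/P₁ = 5.03×8.314×540/423 = 53.4 L.
Adiabatic: T₂/T₁ = (P₂/P₁)^((γ−1)/γ) ⇒ T₂ = 540×(0.270)^0.286 = 371 K; V₂ = 136 L.
ΔU = nCvΔT = 5.03×20.8×(371−540) = -17600 J.
Q = 0 for an adiabatic process, so W = −ΔU = 17600 J.

17600 J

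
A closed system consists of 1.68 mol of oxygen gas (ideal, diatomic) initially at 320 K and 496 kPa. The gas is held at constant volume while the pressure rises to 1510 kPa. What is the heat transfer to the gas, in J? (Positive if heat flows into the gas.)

V₁ = nRT₁/P₁ = 1.68×8.314×320/496 = 9.01 L.
Isochoric: V stays 9.01 L; P/T = const ⇒ T₂ = 974 K, P₂ = 1510 kPa.
W = 0 (no volume change).
ΔU = nCvΔT = 1.68×20.8×(974−320) = 22800 J.
Q = ΔU = 22800 J.

22800 J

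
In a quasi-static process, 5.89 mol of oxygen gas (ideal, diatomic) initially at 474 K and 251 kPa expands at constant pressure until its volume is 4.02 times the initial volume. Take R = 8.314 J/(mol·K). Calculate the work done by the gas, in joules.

70100 J

V₁ = nRT₁/P₁ = 5.89×8.314×474/251 = 92.5 L.
Isobaric: P stays 251 kPa; V/T = const ⇒ T₂ = 1910 K, V₂ = 372 L.
W = PΔV = 251×(372−92.5) kPa·L = 70100 J.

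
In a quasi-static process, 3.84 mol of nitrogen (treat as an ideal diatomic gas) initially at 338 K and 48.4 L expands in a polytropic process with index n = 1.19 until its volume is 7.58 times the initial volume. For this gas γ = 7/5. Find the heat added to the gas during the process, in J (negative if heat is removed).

P₁ = nRT₁/V₁ = 3.84×8.314×338/48.4 = 223 kPa.
Polytropic n=1.19: T₂ = T₁(V₁/V₂)^(n−1) = 338×(0.132)^0.19 = 230 K; P₂ = P₁(V₁/V₂)^n = 20.0 kPa.
W = (P₁V₁−P₂V₂)/(n−1) = (223×48.4−20.0×367)/0.19 = 18100 J.
ΔU = nCvΔT = 3.84×20.8×(230−338) = -8620 J.
Q = ΔU + W = 9520 J.

9520 J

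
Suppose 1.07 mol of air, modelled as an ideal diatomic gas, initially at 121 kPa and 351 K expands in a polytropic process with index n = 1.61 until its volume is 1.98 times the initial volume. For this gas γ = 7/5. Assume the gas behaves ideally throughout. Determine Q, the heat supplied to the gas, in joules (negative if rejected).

-916 J

V₁ = nRT₁/P₁ = 1.07×8.314×351/121 = 25.8 L.
Polytropic n=1.61: T₂ = T₁(V₁/V₂)^(n−1) = 351×(0.505)^0.61 = 231 K; P₂ = P₁(V₁/V₂)^n = 40.3 kPa.
W = (P₁V₁−P₂V₂)/(n−1) = (121×25.8−40.3×51.1)/0.61 = 1740 J.
ΔU = nCvΔT = 1.07×20.8×(231−351) = -2660 J.
Q = ΔU + W = -916 J.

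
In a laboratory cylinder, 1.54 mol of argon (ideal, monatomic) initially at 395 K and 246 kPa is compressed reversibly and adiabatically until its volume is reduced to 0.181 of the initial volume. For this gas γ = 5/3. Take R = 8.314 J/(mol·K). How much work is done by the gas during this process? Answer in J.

-16100 J

V₁ = nRT₁/P₁ = 1.54×8.314×395/246 = 20.6 L.
Adiabatic: TV^(γ−1) = const ⇒ T₂ = 395×(5.52)^0.667 = 1230 K; PV^γ = const ⇒ P₂ = 4250 kPa.
ΔU = nCvΔT = 1.54×12.5×(1230−395) = 16100 J.
Q = 0 for an adiabatic process, so W = −ΔU = -16100 J.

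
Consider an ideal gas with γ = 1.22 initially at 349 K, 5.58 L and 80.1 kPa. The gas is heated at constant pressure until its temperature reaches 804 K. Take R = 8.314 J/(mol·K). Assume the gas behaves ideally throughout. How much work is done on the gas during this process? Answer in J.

-583 J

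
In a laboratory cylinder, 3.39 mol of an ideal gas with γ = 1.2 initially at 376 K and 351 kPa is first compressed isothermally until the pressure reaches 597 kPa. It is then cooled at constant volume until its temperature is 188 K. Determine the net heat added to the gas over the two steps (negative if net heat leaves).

-32100 J

V₁ = nRT₁/P₁ = 3.39×8.314×376/351 = 30.2 L.
Step 1 — Isothermal: T stays 376 K; PV = const ⇒ V₂ = 17.8 L, P₂ = 597 kPa.
ΔU = 0 (ideal gas, T constant).
W = nRT ln(V₂/V₁) = 3.39×8.314×376×ln(0.588) = -5630 J.
Q = ΔU + W = -5630 J.
State after step 1: P = 597 kPa, V = 17.8 L, T = 376 K.
Step 2 — Isochoric: V stays 17.8 L; P/T = const ⇒ T₂ = 188 K, P₂ = 298 kPa.
W = 0 (no volume change).
ΔU = nCvΔT = 3.39×41.6×(188−376) = -26500 J.
Q = ΔU = -26500 J.
Net over both steps: W = -5630 J, Q = -32100 J, ΔU = -26500 J.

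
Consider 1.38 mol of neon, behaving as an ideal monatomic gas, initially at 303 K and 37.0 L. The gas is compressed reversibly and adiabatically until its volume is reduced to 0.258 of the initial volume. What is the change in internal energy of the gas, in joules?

7650 J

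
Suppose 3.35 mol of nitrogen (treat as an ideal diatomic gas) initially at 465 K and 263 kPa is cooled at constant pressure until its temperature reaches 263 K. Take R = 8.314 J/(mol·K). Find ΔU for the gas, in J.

V₁ = nRT₁/P₁ = 3.35×8.314×465/263 = 49.2 L.
Isobaric: P stays 263 kPa; V/T = const ⇒ T₂ = 263 K, V₂ = 27.9 L.
For an ideal gas ΔU = nCvΔT with Cv = (5/2)R = 20.8 J/(mol·K).
ΔU = 3.35×20.8×(263−465) = -14100 J.

-14100 J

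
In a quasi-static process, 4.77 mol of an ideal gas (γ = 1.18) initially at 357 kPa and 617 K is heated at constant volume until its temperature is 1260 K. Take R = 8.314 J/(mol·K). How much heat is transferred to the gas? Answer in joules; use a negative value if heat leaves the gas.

142000 J

V₁ = nRT₁/P₁ = 4.77×8.314×617/357 = 68.5 L.
Isochoric: V stays 68.5 L; P/T = const ⇒ T₂ = 1260 K, P₂ = 729 kPa.
W = 0 (no volume change).
ΔU = nCvΔT = 4.77×46.2×(1260−617) = 142000 J.
Q = ΔU = 142000 J.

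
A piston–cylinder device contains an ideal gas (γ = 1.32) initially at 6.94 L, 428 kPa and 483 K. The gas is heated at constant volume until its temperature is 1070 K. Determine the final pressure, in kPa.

Isochoric: V stays 6.94 L; P/T = const ⇒ T₂ = 1070 K, P₂ = 948 kPa.

948 kPa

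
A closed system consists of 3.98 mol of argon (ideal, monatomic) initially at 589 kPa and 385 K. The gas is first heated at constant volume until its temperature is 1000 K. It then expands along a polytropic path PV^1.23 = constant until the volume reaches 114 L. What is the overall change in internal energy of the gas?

14800 J

V₁ = nRT₁/P₁ = 3.98×8.314×385/589 = 21.6 L.
Step 1 — Isochoric: V stays 21.6 L; P/T = const ⇒ T₂ = 1000 K, P₂ = 1530 kPa.
W = 0 (no volume change).
ΔU = nCvΔT = 3.98×12.5×(1000−385) = 30500 J.
Q = ΔU = 30500 J.
State after step 1: P = 1530 kPa, V = 21.6 L, T = 1000 K.
Step 2 — Polytropic n=1.23: T₂ = T₁(V₁/V₂)^(n−1) = 1000×(0.190)^0.23 = 682 K; P₂ = P₁(V₁/V₂)^n = 198 kPa.
W = (P₁V₁−P₂V₂)/(n−1) = (1530×21.6−198×114)/0.23 = 45700 J.
ΔU = nCvΔT = 3.98×12.5×(682−1000) = -15800 J.
Q = ΔU + W = 29900 J.
Net over both steps: W = 45700 J, Q = 60500 J, ΔU = 14800 J.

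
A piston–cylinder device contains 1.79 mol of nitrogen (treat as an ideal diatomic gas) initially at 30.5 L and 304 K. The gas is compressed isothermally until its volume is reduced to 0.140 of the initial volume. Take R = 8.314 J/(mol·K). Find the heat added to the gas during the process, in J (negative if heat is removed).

P₁ = nRT₁/V₁ = 1.79×8.314×304/30.5 = 148 kPa.
Isothermal: T stays 304 K; PV = const ⇒ V₂ = 4.27 L, P₂ = 1060 kPa.
ΔU = 0 (ideal gas, T constant).
W = nRT ln(V₂/V₁) = 1.79×8.314×304×ln(0.140) = -8890 J.
Q = ΔU + W = -8890 J.

-8890 J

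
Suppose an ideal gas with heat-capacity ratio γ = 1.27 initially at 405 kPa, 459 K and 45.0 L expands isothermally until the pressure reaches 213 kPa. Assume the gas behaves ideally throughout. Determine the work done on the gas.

n = P₁V₁/(RT₁) = 405×45.0/(8.314×459) = 4.78 mol.
Isothermal: T stays 459 K; PV = const ⇒ V₂ = 85.6 L, P₂ = 213 kPa.
W = nRT ln(V₂/V₁) = 4.78×8.314×459×ln(1.90) = 11700 J.
Work done on the gas = −W_by = -11700 J.

-11700 J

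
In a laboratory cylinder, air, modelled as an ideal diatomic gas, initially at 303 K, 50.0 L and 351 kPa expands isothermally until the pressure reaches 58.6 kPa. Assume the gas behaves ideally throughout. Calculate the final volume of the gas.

Isothermal: T stays 303 K; PV = const ⇒ V₂ = 299 L, P₂ = 58.6 kPa.

299 L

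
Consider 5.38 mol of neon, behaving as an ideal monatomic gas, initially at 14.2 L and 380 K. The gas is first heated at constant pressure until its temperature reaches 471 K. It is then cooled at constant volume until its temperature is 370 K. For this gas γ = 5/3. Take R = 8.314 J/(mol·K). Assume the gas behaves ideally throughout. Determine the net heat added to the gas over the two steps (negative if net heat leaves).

3400 J

P₁ = nRT₁/V₁ = 5.38×8.314×380/14.2 = 1200 kPa.
Step 1 — Isobaric: P stays 1200 kPa; V/T = const ⇒ T₂ = 471 K, V₂ = 17.6 L.
W = PΔV = 1200×(17.6−14.2) kPa·L = 4070 J.
ΔU = nCvΔT = 5.38×12.5×(471−380) = 6110 J.
Q = ΔU + W = nCpΔT = 10200 J.
State after step 1: P = 1200 kPa, V = 17.6 L, T = 471 K.
Step 2 — Isochoric: V stays 17.6 L; P/T = const ⇒ T₂ = 370 K, P₂ = 940 kPa.
W = 0 (no volume change).
ΔU = nCvΔT = 5.38×12.5×(370−471) = -6780 J.
Q = ΔU = -6780 J.
Net over both steps: W = 4070 J, Q = 3400 J, ΔU = -671 J.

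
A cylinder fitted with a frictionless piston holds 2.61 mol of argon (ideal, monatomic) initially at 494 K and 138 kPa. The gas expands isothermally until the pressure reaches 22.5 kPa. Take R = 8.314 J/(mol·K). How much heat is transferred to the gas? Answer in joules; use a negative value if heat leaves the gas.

V₁ = nRT₁/P₁ = 2.61×8.314×494/138 = 77.7 L.
Isothermal: T stays 494 K; PV = const ⇒ V₂ = 476 L, P₂ = 22.5 kPa.
ΔU = 0 (ideal gas, T constant).
W = nRT ln(V₂/V₁) = 2.61×8.314×494×ln(6.13) = 19400 J.
Q = ΔU + W = 19400 J.

19400 J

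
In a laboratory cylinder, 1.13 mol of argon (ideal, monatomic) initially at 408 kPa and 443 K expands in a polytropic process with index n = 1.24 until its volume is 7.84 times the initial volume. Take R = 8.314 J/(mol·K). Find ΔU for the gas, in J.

V₁ = nRT₁/P₁ = 1.13×8.314×443/408 = 10.2 L.
Polytropic n=1.24: T₂ = T₁(V₁/V₂)^(n−1) = 443×(0.128)^0.24 = 270 K; P₂ = P₁(V₁/V₂)^n = 31.7 kPa.
For an ideal gas ΔU = nCvΔT with Cv = (3/2)R = 12.5 J/(mol·K).
ΔU = 1.13×12.5×(270−443) = -2430 J.

-2430 J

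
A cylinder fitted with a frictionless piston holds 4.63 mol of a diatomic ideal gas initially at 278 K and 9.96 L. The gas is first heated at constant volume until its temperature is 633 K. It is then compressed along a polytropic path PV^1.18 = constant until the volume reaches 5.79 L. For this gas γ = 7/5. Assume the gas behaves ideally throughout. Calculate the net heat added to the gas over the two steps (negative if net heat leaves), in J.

P₁ = nRT₁/V₁ = 4.63×8.314×278/9.96 = 1070 kPa.
Step 1 — Isochoric: V stays 9.96 L; P/T = const ⇒ T₂ = 633 K, P₂ = 2450 kPa.
W = 0 (no volume change).
ΔU = nCvΔT = 4.63×20.8×(633−278) = 34200 J.
Q = ΔU = 34200 J.
State after step 1: P = 2450 kPa, V = 9.96 L, T = 633 K.
Step 2 — Polytropic n=1.18: T₂ = T₁(V₁/V₂)^(n−1) = 633×(1.72)^0.18 = 698 K; P₂ = P₁(V₁/V₂)^n = 4640 kPa.
W = (P₁V₁−P₂V₂)/(n−1) = (2450×9.96−4640×5.79)/0.18 = -13900 J.
ΔU = nCvΔT = 4.63×20.8×(698−633) = 6250 J.
Q = ΔU + W = -7640 J.
Net over both steps: W = -13900 J, Q = 26500 J, ΔU = 40400 J.

26500 J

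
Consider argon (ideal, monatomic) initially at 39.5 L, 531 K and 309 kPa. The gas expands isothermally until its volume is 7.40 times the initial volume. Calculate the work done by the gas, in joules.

24400 J

n = P₁V₁/(RT₁) = 309×39.5/(8.314×531) = 2.76 mol.
Isothermal: T stays 531 K; PV = const ⇒ V₂ = 292 L, P₂ = 41.8 kPa.
W = nRT ln(V₂/V₁) = 2.76×8.314×531×ln(7.40) = 24400 J.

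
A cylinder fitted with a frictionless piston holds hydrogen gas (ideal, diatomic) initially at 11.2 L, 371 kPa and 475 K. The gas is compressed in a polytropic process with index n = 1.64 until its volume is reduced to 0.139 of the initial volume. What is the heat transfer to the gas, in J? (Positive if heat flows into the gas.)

n = P₁V₁/(RT₁) = 371×11.2/(8.314×475) = 1.05 mol.
Polytropic n=1.64: T₂ = T₁(V₁/V₂)^(n−1) = 475×(7.19)^0.64 = 1680 K; P₂ = P₁(V₁/V₂)^n = 9440 kPa.
W = (P₁V₁−P₂V₂)/(n−1) = (371×11.2−9440×1.56)/0.64 = -16500 J.
ΔU = nCvΔT = 1.05×20.8×(1680−475) = 26300 J.
Q = ΔU + W = 9880 J.

9880 J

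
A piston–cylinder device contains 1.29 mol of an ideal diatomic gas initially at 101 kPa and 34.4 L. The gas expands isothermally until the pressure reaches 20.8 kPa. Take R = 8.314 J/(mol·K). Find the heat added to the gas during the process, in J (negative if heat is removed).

5490 J

T₁ = P₁V₁/(nR) = 101×34.4/(1.29×8.314) = 324 K.
Isothermal: T stays 324 K; PV = const ⇒ V₂ = 167 L, P₂ = 20.8 kPa.
ΔU = 0 (ideal gas, T constant).
W = nRT ln(V₂/V₁) = 1.29×8.314×324×ln(4.86) = 5490 J.
Q = ΔU + W = 5490 J.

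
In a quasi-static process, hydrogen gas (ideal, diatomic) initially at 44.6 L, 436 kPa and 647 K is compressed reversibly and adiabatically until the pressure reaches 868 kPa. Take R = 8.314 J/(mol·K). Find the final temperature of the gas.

788 K

Adiabatic: T₂/T₁ = (P₂/P₁)^((γ−1)/γ) ⇒ T₂ = 647×(1.99)^0.286 = 788 K; V₂ = 27.3 L.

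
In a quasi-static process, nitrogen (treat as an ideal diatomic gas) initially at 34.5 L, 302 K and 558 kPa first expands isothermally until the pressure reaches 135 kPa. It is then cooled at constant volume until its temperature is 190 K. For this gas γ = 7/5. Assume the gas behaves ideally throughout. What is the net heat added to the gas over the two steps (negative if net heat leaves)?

n = P₁V₁/(RT₁) = 558×34.5/(8.314×302) = 7.67 mol.
Step 1 — Isothermal: T stays 302 K; PV = const ⇒ V₂ = 143 L, P₂ = 135 kPa.
ΔU = 0 (ideal gas, T constant).
W = nRT ln(V₂/V₁) = 7.67×8.314×302×ln(4.13) = 27300 J.
Q = ΔU + W = 27300 J.
State after step 1: P = 135 kPa, V = 143 L, T = 302 K.
Step 2 — Isochoric: V stays 143 L; P/T = const ⇒ T₂ = 190 K, P₂ = 84.9 kPa.
W = 0 (no volume change).
ΔU = nCvΔT = 7.67×20.8×(190−302) = -17800 J.
Q = ΔU = -17800 J.
Net over both steps: W = 27300 J, Q = 9470 J, ΔU = -17800 J.

9470 J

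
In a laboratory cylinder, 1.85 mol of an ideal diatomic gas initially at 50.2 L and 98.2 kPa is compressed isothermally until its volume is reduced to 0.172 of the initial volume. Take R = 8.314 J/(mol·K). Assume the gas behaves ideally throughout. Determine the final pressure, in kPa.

T₁ = P₁V₁/(nR) = 98.2×50.2/(1.85×8.314) = 321 K.
Isothermal: T stays 321 K; PV = const ⇒ V₂ = 8.63 L, P₂ = 571 kPa.

571 kPa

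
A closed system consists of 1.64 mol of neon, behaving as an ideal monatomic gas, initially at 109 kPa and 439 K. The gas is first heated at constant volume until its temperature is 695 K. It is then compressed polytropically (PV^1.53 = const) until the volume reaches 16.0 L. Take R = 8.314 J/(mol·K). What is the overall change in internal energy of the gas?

18300 J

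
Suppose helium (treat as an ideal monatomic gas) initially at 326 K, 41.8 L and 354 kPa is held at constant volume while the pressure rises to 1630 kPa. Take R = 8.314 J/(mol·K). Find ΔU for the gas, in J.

80000 J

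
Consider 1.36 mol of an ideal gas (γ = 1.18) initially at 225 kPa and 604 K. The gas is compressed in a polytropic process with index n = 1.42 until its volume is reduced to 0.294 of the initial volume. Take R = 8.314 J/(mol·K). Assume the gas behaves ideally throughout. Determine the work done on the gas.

10900 J

V₁ = nRT₁/P₁ = 1.36×8.314×604/225 = 30.4 L.
Polytropic n=1.42: T₂ = T₁(V₁/V₂)^(n−1) = 604×(3.40)^0.42 = 1010 K; P₂ = P₁(V₁/V₂)^n = 1280 kPa.
W = (P₁V₁−P₂V₂)/(n−1) = (225×30.4−1280×8.92)/0.42 = -10900 J.
Work done on the gas = −W_by = 10900 J.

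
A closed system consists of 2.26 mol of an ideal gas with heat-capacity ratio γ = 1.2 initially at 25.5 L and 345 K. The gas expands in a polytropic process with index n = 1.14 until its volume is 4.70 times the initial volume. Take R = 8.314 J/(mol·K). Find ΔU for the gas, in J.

-6310 J

P₁ = nRT₁/V₁ = 2.26×8.314×345/25.5 = 254 kPa.
Polytropic n=1.14: T₂ = T₁(V₁/V₂)^(n−1) = 345×(0.213)^0.14 = 278 K; P₂ = P₁(V₁/V₂)^n = 43.6 kPa.
For an ideal gas ΔU = nCvΔT with Cv = R/(γ−1) = 41.6 J/(mol·K).
ΔU = 2.26×41.6×(278−345) = -6310 J.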